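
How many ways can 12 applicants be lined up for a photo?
12! = 479001600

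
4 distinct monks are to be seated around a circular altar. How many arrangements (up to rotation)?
Circular: fix one position, arrange the rest. (4-1)! = 6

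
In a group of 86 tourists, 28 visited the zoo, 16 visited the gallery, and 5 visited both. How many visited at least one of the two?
|A∪B| = |A| + |B| - |A∩B| = 28 + 16 - 5 = 39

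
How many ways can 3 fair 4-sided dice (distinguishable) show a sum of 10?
Coefficient of x^10 in (x + x² + ... + x^4)^3. By inclusion-exclusion on dice exceeding 4: Σ_j (-1)^j C(3,j)·C(10-1-4j, 2) = C(3,0)·C(9,2) - C(3,1)·C(5,2) = 1·36 - 3·10 = 6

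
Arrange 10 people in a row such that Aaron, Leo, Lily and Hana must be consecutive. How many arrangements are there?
Treat the 4 as one block: (10-4+1)! × 4! = 5040 × 24 = 120960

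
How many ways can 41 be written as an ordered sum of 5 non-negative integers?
C(41+5-1, 5-1) = C(45, 4) = 148995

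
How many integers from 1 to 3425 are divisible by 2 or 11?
⌊3425/2⌋ + ⌊3425/11⌋ - ⌊3425/22⌋ = 1712 + 311 - 155 = 1868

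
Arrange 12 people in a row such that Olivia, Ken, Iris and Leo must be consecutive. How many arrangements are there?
Treat the 4 as one block: (12-4+1)! × 4! = 362880 × 24 = 8709120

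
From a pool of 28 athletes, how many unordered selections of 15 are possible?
C(28,15) = 28!/(15!×13!) = 37442160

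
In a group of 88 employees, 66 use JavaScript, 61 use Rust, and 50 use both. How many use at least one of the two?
|A∪B| = |A| + |B| - |A∩B| = 66 + 61 - 50 = 77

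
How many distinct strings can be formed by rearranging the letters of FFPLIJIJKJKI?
12! / (3! × 1! × 2! × 3! × 1! × 2!) = 3326400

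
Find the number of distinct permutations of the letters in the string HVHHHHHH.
8! / (1! × 7!) = 8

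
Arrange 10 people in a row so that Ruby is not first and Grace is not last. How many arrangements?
By inclusion-exclusion: 10! - 2×(10-1)! + (10-2)! = 3628800 - 725760 + 40320 = 2943360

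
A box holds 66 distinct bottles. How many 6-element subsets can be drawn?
C(66,6) = 66!/(6!×60!) = 90858768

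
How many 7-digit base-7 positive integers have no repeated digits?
First digit: 6 choices (nonzero). Then descending: 6 × 6 × 5 × 4 × 3 × 2 × 1 = 4320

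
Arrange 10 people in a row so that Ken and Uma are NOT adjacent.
Total - adjacent = 10! - (10-1)!×2 = 3628800 - 725760 = 2903040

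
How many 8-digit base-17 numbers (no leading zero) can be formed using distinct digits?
First digit: 16 choices (nonzero). Then descending: 16 × 16 × 15 × 14 × 13 × 12 × 11 × 10 = 922521600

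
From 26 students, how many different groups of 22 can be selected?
C(26,22) = 26!/(22!×4!) = 14950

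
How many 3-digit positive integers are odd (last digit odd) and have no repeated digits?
Last∈{1,3,5,7,9}. Last=0: 0. Last nonzero: 5×8×P(8,1) = 320. Total = 320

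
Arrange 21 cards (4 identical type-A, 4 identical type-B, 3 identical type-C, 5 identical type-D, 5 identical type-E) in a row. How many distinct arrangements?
21! / (4! × 4! × 3! × 5! × 5!) = 1026615189600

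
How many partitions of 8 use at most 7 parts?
By conjugation, equals partitions of 8 into parts ≤ 7. Let r_j(i) = number of partitions of i into parts ≤ j, for i = 0..8. r_1(i) = 1 for all i; r_j(i) = r_{j-1}(i) + r_j(i-j). Rows j = 2..7: ≤2: 1 1 2 2 3 3 4 4 5; ≤3: 1 1 2 3 4 5 7 8 10; ≤4: 1 1 2 3 5 6 9 11 15; ≤5: 1 1 2 3 5 7 10 13 18; ≤6: 1 1 2 3 5 7 11 14 20; ≤7: 1 1 2 3 5 7 11 15 21. r_7(8) = 21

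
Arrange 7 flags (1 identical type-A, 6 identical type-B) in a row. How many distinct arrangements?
7! / (1! × 6!) = 7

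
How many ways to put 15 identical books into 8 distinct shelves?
C(15+8-1, 8-1) = C(22, 7) = 170544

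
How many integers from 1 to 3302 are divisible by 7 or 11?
⌊3302/7⌋ + ⌊3302/11⌋ - ⌊3302/77⌋ = 471 + 300 - 42 = 729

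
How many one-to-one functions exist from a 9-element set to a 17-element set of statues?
P(17,9) = 17!/(17-9)! = 8821612800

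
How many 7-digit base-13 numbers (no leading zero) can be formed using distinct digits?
First digit: 12 choices (nonzero). Then descending: 12 × 12 × 11 × 10 × 9 × 8 × 7 = 7983360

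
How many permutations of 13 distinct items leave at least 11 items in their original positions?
Exactly j fixed points: C(13,j)·!(13-j); sum over j ≥ 11 (derangement numbers via !m = (m-1)·(!(m-1) + !(m-2)): !0..!2 = 1, 0, 1). Σ_{j=11}^{13} C(13,j)·!(13-j) = C(13,11)·!2 + C(13,12)·!1 + C(13,13)·!0 = 78·1 + 13·0 + 1·1 = 79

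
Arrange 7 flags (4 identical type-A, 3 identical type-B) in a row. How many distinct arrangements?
7! / (4! × 3!) = 35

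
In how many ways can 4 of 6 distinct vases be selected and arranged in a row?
P(6,4) = 6!/(6-4)! = 360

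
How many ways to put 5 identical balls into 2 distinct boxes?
C(5+2-1, 2-1) = C(6, 1) = 6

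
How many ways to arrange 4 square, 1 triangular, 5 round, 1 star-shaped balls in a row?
11! / (4! × 1! × 5! × 1!) = 13860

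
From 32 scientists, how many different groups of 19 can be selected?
C(32,19) = 32!/(19!×13!) = 347373600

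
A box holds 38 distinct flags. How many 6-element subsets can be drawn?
C(38,6) = 38!/(6!×32!) = 2760681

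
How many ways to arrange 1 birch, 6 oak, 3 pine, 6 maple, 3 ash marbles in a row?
19! / (1! × 6! × 3! × 6! × 3!) = 6518191680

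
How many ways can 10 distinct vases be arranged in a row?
10! = 3628800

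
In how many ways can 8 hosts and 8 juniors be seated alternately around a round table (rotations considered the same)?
Fix one of the hosts: (8-1)! ways for the remaining hosts, × 8! ways for the juniors = 5040 × 40320 = 203212800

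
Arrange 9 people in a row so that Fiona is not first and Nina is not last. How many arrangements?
By inclusion-exclusion: 9! - 2×(9-1)! + (9-2)! = 362880 - 80640 + 5040 = 287280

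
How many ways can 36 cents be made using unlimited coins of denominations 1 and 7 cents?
Coefficient of x^36 in 1/(1-x^1) · 1/(1-x^7). Use j coins of 7 for j = 0..⌊36/7⌋ = 5, the rest in 1s: 5 + 1 = 6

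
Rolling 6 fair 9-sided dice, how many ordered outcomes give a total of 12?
Coefficient of x^12 in (x + x² + ... + x^9)^6. By inclusion-exclusion on dice exceeding 9: Σ_j (-1)^j C(6,j)·C(12-1-9j, 5) = C(6,0)·C(11,5) = 1·462 = 462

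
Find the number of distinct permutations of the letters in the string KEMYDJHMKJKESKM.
15! / (1! × 1! × 1! × 3! × 2! × 2! × 1! × 4!) = 2270268000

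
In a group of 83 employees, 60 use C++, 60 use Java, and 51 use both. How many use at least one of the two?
|A∪B| = |A| + |B| - |A∩B| = 60 + 60 - 51 = 69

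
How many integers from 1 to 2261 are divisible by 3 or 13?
⌊2261/3⌋ + ⌊2261/13⌋ - ⌊2261/39⌋ = 753 + 173 - 57 = 869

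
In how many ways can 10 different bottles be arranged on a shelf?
10! = 3628800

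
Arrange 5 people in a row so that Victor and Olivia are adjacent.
Treat as block: (5-1)! × 2! = 24 × 2 = 48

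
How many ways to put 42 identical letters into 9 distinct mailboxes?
C(42+9-1, 9-1) = C(50, 8) = 536878650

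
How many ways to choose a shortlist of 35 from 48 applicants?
C(48,35) = 48!/(35!×13!) = 192928249296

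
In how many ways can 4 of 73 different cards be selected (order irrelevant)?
C(73,4) = 73!/(4!×69!) = 1088430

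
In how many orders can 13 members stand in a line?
13! = 6227020800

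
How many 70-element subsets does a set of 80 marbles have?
C(80,70) = 80!/(70!×10!) = 1646492110120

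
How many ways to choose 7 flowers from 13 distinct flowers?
C(13,7) = 13!/(7!×6!) = 1716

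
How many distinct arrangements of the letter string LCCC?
4! / (1! × 3!) = 4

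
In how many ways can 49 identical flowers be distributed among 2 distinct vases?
C(49+2-1, 2-1) = C(50, 1) = 50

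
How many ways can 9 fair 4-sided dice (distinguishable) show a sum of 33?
Coefficient of x^33 in (x + x² + ... + x^4)^9. By inclusion-exclusion on dice exceeding 4: Σ_j (-1)^j C(9,j)·C(33-1-4j, 8) = C(9,0)·C(32,8) - C(9,1)·C(28,8) + C(9,2)·C(24,8) - C(9,3)·C(20,8) + C(9,4)·C(16,8) - C(9,5)·C(12,8) + C(9,6)·C(8,8) = 1·10518300 - 9·3108105 + 36·735471 - 84·125970 + 126·12870 - 126·495 + 84·1 = 165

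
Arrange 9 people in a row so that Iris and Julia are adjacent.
Treat as block: (9-1)! × 2! = 40320 × 2 = 80640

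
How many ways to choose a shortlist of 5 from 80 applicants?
C(80,5) = 80!/(5!×75!) = 24040016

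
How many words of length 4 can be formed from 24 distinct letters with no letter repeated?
P(24,4) = 24!/(24-4)! = 255024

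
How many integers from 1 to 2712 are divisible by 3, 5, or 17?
⌊2712/3⌋+⌊2712/5⌋+⌊2712/17⌋ - ⌊2712/15⌋-⌊2712/51⌋-⌊2712/85⌋ + ⌊2712/255⌋ = 904+542+159 - 180-53-31 + 10 = 1351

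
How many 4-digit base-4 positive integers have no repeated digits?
First digit: 3 choices (nonzero). Then descending: 3 × 3 × 2 × 1 = 18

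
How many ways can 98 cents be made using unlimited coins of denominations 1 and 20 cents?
Coefficient of x^98 in 1/(1-x^1) · 1/(1-x^20). Use j coins of 20 for j = 0..⌊98/20⌋ = 4, the rest in 1s: 4 + 1 = 5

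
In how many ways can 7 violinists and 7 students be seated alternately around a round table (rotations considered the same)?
Fix one of the violinists: (7-1)! ways for the remaining violinists, × 7! ways for the students = 720 × 5040 = 3628800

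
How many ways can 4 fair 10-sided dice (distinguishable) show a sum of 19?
Coefficient of x^19 in (x + x² + ... + x^10)^4. By inclusion-exclusion on dice exceeding 10: Σ_j (-1)^j C(4,j)·C(19-1-10j, 3) = C(4,0)·C(18,3) - C(4,1)·C(8,3) = 1·816 - 4·56 = 592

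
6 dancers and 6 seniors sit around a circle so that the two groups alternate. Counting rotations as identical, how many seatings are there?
Fix one of the dancers: (6-1)! ways for the remaining dancers, × 6! ways for the seniors = 120 × 720 = 86400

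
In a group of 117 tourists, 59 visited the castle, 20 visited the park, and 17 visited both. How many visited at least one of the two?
|A∪B| = |A| + |B| - |A∩B| = 59 + 20 - 17 = 62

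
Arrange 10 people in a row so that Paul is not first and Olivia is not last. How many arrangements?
By inclusion-exclusion: 10! - 2×(10-1)! + (10-2)! = 3628800 - 725760 + 40320 = 2943360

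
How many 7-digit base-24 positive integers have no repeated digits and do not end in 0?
Last digit: 23 nonzero choices. First digit: 22 (nonzero, ≠last). Middle 5: P(22,5) = 3160080. Total = 1599000480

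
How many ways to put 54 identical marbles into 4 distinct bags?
C(54+4-1, 4-1) = C(57, 3) = 29260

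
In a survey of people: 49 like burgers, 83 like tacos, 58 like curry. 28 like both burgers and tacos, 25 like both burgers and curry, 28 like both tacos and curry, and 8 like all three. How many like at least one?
|A∪B∪C| = 49+83+58-28-25-28+8 = 117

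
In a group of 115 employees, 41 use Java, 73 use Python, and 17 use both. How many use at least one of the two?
|A∪B| = |A| + |B| - |A∩B| = 41 + 73 - 17 = 97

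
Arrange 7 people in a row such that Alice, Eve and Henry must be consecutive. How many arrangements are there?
Treat the 3 as one block: (7-3+1)! × 3! = 120 × 6 = 720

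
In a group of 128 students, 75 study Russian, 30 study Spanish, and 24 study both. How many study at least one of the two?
|A∪B| = |A| + |B| - |A∩B| = 75 + 30 - 24 = 81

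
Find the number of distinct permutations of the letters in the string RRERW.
5! / (1! × 1! × 3!) = 20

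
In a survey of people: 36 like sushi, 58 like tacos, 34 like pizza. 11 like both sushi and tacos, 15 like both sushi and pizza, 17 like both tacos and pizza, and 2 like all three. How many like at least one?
|A∪B∪C| = 36+58+34-11-15-17+2 = 87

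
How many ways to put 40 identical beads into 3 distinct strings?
C(40+3-1, 3-1) = C(42, 2) = 861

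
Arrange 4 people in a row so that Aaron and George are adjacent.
Treat as block: (4-1)! × 2! = 6 × 2 = 12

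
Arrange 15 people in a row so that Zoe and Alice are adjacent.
Treat as block: (15-1)! × 2! = 87178291200 × 2 = 174356582400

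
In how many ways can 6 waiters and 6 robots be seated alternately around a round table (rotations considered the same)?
Fix one of the waiters: (6-1)! ways for the remaining waiters, × 6! ways for the robots = 120 × 720 = 86400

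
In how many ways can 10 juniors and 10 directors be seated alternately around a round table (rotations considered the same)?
Fix one of the juniors: (10-1)! ways for the remaining juniors, × 10! ways for the directors = 362880 × 3628800 = 1316818944000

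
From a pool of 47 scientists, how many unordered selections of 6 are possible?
C(47,6) = 47!/(6!×41!) = 10737573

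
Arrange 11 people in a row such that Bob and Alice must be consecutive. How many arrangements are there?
Treat the 2 as one block: (11-2+1)! × 2! = 3628800 × 2 = 7257600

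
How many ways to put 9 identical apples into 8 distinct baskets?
C(9+8-1, 8-1) = C(16, 7) = 11440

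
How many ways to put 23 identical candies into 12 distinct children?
C(23+12-1, 12-1) = C(34, 11) = 286097760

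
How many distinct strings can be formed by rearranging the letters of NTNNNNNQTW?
10! / (2! × 6! × 1! × 1!) = 2520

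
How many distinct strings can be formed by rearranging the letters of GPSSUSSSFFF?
11! / (5! × 1! × 3! × 1! × 1!) = 55440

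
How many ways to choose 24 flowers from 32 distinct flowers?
C(32,24) = 32!/(24!×8!) = 10518300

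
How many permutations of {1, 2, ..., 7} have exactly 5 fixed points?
Choose the 5 fixed points C(7,5) = 21, derange the rest: !2 = Σ_{j=0}^{2} (-1)^j·2!/j! = 2 - 2 + 1 = 1. Product = 21 × 1 = 21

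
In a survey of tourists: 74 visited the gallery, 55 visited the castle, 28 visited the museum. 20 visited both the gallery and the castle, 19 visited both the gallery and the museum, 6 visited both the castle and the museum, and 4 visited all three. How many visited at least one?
|A∪B∪C| = 74+55+28-20-19-6+4 = 116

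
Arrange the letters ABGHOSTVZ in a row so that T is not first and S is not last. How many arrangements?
By inclusion-exclusion: 9! - 2×(9-1)! + (9-2)! = 362880 - 80640 + 5040 = 287280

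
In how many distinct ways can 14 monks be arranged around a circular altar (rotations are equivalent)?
Circular: fix one position, arrange the rest. (14-1)! = 6227020800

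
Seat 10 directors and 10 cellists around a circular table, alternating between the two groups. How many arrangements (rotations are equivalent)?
Fix one of the directors: (10-1)! ways for the remaining directors, × 10! ways for the cellists = 362880 × 3628800 = 1316818944000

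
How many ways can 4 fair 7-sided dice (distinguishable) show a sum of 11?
Coefficient of x^11 in (x + x² + ... + x^7)^4. By inclusion-exclusion on dice exceeding 7: Σ_j (-1)^j C(4,j)·C(11-1-7j, 3) = C(4,0)·C(10,3) - C(4,1)·C(3,3) = 1·120 - 4·1 = 116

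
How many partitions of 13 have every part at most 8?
Let r_j(i) = number of partitions of i into parts ≤ j, for i = 0..13. r_1(i) = 1 for all i; r_j(i) = r_{j-1}(i) + r_j(i-j). Rows j = 2..8: ≤2: 1 1 2 2 3 3 4 4 5 5 6 6 7 7; ≤3: 1 1 2 3 4 5 7 8 10 12 14 16 19 21; ≤4: 1 1 2 3 5 6 9 11 15 18 23 27 34 39; ≤5: 1 1 2 3 5 7 10 13 18 23 30 37 47 57; ≤6: 1 1 2 3 5 7 11 14 20 26 35 44 58 71; ≤7: 1 1 2 3 5 7 11 15 21 28 38 49 65 82; ≤8: 1 1 2 3 5 7 11 15 22 29 40 52 70 89. r_8(13) = 89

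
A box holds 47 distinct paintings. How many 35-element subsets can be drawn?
C(47,35) = 47!/(35!×12!) = 52251400851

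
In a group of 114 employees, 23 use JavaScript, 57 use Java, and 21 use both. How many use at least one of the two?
|A∪B| = |A| + |B| - |A∩B| = 23 + 57 - 21 = 59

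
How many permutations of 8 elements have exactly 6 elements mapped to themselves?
Choose the 6 fixed points C(8,6) = 28, derange the rest: !2 = Σ_{j=0}^{2} (-1)^j·2!/j! = 2 - 2 + 1 = 1. Product = 28 × 1 = 28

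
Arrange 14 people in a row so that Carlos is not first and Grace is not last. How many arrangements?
By inclusion-exclusion: 14! - 2×(14-1)! + (14-2)! = 87178291200 - 12454041600 + 479001600 = 75203251200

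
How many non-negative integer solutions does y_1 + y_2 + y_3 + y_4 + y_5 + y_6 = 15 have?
C(15+6-1, 6-1) = C(20, 5) = 15504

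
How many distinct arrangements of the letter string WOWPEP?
6! / (2! × 1! × 1! × 2!) = 180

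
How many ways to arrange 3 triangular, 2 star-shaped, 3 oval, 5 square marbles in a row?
13! / (3! × 2! × 3! × 5!) = 720720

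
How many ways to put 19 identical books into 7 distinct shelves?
C(19+7-1, 7-1) = C(25, 6) = 177100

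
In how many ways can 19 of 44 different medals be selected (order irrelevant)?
C(44,19) = 44!/(19!×25!) = 1408831480056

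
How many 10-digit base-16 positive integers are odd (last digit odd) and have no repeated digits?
Last∈{1,3,5,7,9,11,13,15}. Last=0: 0. Last nonzero: 8×14×P(14,8) = 13561067520. Total = 13561067520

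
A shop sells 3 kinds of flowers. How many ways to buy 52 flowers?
C(52+3-1, 3-1) = C(54, 2) = 1431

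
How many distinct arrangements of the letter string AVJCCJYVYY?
10! / (2! × 1! × 2! × 2! × 3!) = 75600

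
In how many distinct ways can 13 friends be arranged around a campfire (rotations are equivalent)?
Circular: fix one position, arrange the rest. (13-1)! = 479001600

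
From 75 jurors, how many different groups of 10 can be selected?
C(75,10) = 75!/(10!×65!) = 828931106355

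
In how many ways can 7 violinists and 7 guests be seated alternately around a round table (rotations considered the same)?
Fix one of the violinists: (7-1)! ways for the remaining violinists, × 7! ways for the guests = 720 × 5040 = 3628800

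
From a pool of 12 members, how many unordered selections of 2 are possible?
C(12,2) = 12!/(2!×10!) = 66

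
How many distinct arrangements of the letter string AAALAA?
6! / (1! × 5!) = 6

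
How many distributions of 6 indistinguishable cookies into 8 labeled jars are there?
C(6+8-1, 8-1) = C(13, 7) = 1716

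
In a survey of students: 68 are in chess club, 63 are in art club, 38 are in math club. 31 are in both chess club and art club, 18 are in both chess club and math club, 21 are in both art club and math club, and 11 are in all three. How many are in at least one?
|A∪B∪C| = 68+63+38-31-18-21+11 = 110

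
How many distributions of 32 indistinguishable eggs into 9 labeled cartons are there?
C(32+9-1, 9-1) = C(40, 8) = 76904685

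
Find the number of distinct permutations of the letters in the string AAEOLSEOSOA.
11! / (2! × 3! × 3! × 2! × 1!) = 277200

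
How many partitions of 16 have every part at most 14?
Let r_j(i) = number of partitions of i into parts ≤ j, for i = 0..16. r_1(i) = 1 for all i; r_j(i) = r_{j-1}(i) + r_j(i-j). Rows j = 2..14: ≤2: 1 1 2 2 3 3 4 4 5 5 6 6 7 7 8 8 9; ≤3: 1 1 2 3 4 5 7 8 10 12 14 16 19 21 24 27 30; ≤4: 1 1 2 3 5 6 9 11 15 18 23 27 34 39 47 54 64; ≤5: 1 1 2 3 5 7 10 13 18 23 30 37 47 57 70 84 101; ≤6: 1 1 2 3 5 7 11 14 20 26 35 44 58 71 90 110 136; ≤7: 1 1 2 3 5 7 11 15 21 28 38 49 65 82 105 131 164; ≤8: 1 1 2 3 5 7 11 15 22 29 40 52 70 89 116 146 186; ≤9: 1 1 2 3 5 7 11 15 22 30 41 54 73 94 123 157 201; ≤10: 1 1 2 3 5 7 11 15 22 30 42 55 75 97 128 164 212; ≤11: 1 1 2 3 5 7 11 15 22 30 42 56 76 99 131 169 219; ≤12: 1 1 2 3 5 7 11 15 22 30 42 56 77 100 133 172 224; ≤13: 1 1 2 3 5 7 11 15 22 30 42 56 77 101 134 174 227; ≤14: 1 1 2 3 5 7 11 15 22 30 42 56 77 101 135 175 229. r_14(16) = 229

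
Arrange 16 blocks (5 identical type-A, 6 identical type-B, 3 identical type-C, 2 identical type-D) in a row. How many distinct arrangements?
16! / (5! × 6! × 3! × 2!) = 20180160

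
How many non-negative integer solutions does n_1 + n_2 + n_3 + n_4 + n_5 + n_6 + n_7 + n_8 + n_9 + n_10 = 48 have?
C(48+10-1, 10-1) = C(57, 9) = 8996462475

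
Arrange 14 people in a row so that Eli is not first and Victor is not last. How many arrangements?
By inclusion-exclusion: 14! - 2×(14-1)! + (14-2)! = 87178291200 - 12454041600 + 479001600 = 75203251200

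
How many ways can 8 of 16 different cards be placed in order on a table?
P(16,8) = 16!/(16-8)! = 518918400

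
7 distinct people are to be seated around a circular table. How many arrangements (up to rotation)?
Circular: fix one position, arrange the rest. (7-1)! = 720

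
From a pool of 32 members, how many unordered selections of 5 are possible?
C(32,5) = 32!/(5!×27!) = 201376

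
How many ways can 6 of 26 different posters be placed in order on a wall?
P(26,6) = 26!/(26-6)! = 165765600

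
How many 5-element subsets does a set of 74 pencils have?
C(74,5) = 74!/(5!×69!) = 16108764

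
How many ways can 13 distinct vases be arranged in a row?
13! = 6227020800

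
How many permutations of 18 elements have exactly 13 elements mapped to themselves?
Choose the 13 fixed points C(18,13) = 8568, derange the rest: !5 = Σ_{j=0}^{5} (-1)^j·5!/j! = 120 - 120 + 60 - 20 + 5 - 1 = 44. Product = 8568 × 44 = 376992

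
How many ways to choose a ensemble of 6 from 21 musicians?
C(21,6) = 21!/(6!×15!) = 54264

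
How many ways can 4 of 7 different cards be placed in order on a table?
P(7,4) = 7!/(7-4)! = 840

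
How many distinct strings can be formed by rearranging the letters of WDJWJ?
5! / (1! × 2! × 2!) = 30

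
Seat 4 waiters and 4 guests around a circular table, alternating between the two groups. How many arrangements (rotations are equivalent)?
Fix one of the waiters: (4-1)! ways for the remaining waiters, × 4! ways for the guests = 6 × 24 = 144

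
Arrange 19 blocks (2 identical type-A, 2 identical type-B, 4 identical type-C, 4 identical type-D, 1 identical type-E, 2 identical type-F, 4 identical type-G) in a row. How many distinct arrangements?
19! / (2! × 2! × 4! × 4! × 1! × 2! × 4!) = 1099944846000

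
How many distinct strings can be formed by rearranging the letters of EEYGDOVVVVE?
11! / (1! × 4! × 1! × 3! × 1! × 1!) = 277200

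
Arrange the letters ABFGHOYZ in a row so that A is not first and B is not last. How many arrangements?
By inclusion-exclusion: 8! - 2×(8-1)! + (8-2)! = 40320 - 10080 + 720 = 30960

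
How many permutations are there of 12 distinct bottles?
12! = 479001600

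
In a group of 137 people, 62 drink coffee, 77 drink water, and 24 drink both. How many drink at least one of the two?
|A∪B| = |A| + |B| - |A∩B| = 62 + 77 - 24 = 115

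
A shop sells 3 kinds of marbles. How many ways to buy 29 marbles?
C(29+3-1, 3-1) = C(31, 2) = 465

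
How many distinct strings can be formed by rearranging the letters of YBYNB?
5! / (2! × 2! × 1!) = 30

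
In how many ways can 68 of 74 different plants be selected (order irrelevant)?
C(74,68) = 74!/(68!×6!) = 185250786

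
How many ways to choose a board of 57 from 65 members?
C(65,57) = 65!/(57!×8!) = 5047381560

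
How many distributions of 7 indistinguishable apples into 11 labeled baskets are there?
C(7+11-1, 11-1) = C(17, 10) = 19448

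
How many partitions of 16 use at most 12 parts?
By conjugation, equals partitions of 16 into parts ≤ 12. Let r_j(i) = number of partitions of i into parts ≤ j, for i = 0..16. r_1(i) = 1 for all i; r_j(i) = r_{j-1}(i) + r_j(i-j). Rows j = 2..12: ≤2: 1 1 2 2 3 3 4 4 5 5 6 6 7 7 8 8 9; ≤3: 1 1 2 3 4 5 7 8 10 12 14 16 19 21 24 27 30; ≤4: 1 1 2 3 5 6 9 11 15 18 23 27 34 39 47 54 64; ≤5: 1 1 2 3 5 7 10 13 18 23 30 37 47 57 70 84 101; ≤6: 1 1 2 3 5 7 11 14 20 26 35 44 58 71 90 110 136; ≤7: 1 1 2 3 5 7 11 15 21 28 38 49 65 82 105 131 164; ≤8: 1 1 2 3 5 7 11 15 22 29 40 52 70 89 116 146 186; ≤9: 1 1 2 3 5 7 11 15 22 30 41 54 73 94 123 157 201; ≤10: 1 1 2 3 5 7 11 15 22 30 42 55 75 97 128 164 212; ≤11: 1 1 2 3 5 7 11 15 22 30 42 56 76 99 131 169 219; ≤12: 1 1 2 3 5 7 11 15 22 30 42 56 77 100 133 172 224. r_12(16) = 224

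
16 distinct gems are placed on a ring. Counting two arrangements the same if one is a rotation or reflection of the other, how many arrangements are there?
(16-1)!/2 = 1307674368000/2 = 653837184000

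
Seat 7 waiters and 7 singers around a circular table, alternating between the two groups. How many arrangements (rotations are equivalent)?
Fix one of the waiters: (7-1)! ways for the remaining waiters, × 7! ways for the singers = 720 × 5040 = 3628800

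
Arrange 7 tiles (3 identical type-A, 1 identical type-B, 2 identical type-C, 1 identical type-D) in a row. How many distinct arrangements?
7! / (3! × 1! × 2! × 1!) = 420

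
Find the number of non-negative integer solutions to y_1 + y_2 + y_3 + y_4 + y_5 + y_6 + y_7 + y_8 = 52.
C(52+8-1, 8-1) = C(59, 7) = 341149446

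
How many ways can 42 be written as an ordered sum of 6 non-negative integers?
C(42+6-1, 6-1) = C(47, 5) = 1533939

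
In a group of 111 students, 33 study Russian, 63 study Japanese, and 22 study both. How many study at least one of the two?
|A∪B| = |A| + |B| - |A∩B| = 33 + 63 - 22 = 74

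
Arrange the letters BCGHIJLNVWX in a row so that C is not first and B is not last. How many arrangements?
By inclusion-exclusion: 11! - 2×(11-1)! + (11-2)! = 39916800 - 7257600 + 362880 = 33022080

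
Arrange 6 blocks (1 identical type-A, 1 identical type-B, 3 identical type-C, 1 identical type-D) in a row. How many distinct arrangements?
6! / (1! × 1! × 3! × 1!) = 120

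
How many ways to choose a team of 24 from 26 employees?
C(26,24) = 26!/(24!×2!) = 325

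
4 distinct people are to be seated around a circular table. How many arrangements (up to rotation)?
Circular: fix one position, arrange the rest. (4-1)! = 6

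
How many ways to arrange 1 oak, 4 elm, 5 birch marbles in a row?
10! / (1! × 4! × 5!) = 1260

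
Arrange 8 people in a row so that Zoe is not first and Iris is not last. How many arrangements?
By inclusion-exclusion: 8! - 2×(8-1)! + (8-2)! = 40320 - 10080 + 720 = 30960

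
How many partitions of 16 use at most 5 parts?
By conjugation, equals partitions of 16 into parts ≤ 5. Let r_j(i) = number of partitions of i into parts ≤ j, for i = 0..16. r_1(i) = 1 for all i; r_j(i) = r_{j-1}(i) + r_j(i-j). Rows j = 2..5: ≤2: 1 1 2 2 3 3 4 4 5 5 6 6 7 7 8 8 9; ≤3: 1 1 2 3 4 5 7 8 10 12 14 16 19 21 24 27 30; ≤4: 1 1 2 3 5 6 9 11 15 18 23 27 34 39 47 54 64; ≤5: 1 1 2 3 5 7 10 13 18 23 30 37 47 57 70 84 101. r_5(16) = 101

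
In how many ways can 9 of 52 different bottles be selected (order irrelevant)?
C(52,9) = 52!/(9!×43!) = 3679075400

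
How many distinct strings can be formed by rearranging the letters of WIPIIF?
6! / (1! × 3! × 1! × 1!) = 120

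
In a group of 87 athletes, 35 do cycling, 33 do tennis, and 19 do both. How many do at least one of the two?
|A∪B| = |A| + |B| - |A∩B| = 35 + 33 - 19 = 49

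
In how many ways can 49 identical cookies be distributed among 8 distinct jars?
C(49+8-1, 8-1) = C(56, 7) = 231917400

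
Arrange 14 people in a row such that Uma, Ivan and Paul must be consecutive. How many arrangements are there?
Treat the 3 as one block: (14-3+1)! × 3! = 479001600 × 6 = 2874009600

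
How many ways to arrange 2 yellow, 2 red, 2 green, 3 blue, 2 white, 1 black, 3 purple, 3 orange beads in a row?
18! / (2! × 2! × 2! × 3! × 2! × 1! × 3! × 3!) = 1852538688000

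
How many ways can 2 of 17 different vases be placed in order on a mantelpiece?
P(17,2) = 17!/(17-2)! = 272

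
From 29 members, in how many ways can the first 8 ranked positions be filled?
P(29,8) = 29!/(29-8)! = 173059286400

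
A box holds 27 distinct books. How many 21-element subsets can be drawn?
C(27,21) = 27!/(21!×6!) = 296010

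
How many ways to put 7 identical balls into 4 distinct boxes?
C(7+4-1, 4-1) = C(10, 3) = 120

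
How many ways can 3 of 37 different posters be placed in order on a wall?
P(37,3) = 37!/(37-3)! = 46620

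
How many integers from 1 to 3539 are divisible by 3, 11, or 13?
⌊3539/3⌋+⌊3539/11⌋+⌊3539/13⌋ - ⌊3539/33⌋-⌊3539/39⌋-⌊3539/143⌋ + ⌊3539/429⌋ = 1179+321+272 - 107-90-24 + 8 = 1559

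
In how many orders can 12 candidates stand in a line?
12! = 479001600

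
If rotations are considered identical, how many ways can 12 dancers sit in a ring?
Circular: fix one position, arrange the rest. (12-1)! = 39916800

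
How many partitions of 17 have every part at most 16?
Let r_j(i) = number of partitions of i into parts ≤ j, for i = 0..17. r_1(i) = 1 for all i; r_j(i) = r_{j-1}(i) + r_j(i-j). Rows j = 2..16: ≤2: 1 1 2 2 3 3 4 4 5 5 6 6 7 7 8 8 9 9; ≤3: 1 1 2 3 4 5 7 8 10 12 14 16 19 21 24 27 30 33; ≤4: 1 1 2 3 5 6 9 11 15 18 23 27 34 39 47 54 64 72; ≤5: 1 1 2 3 5 7 10 13 18 23 30 37 47 57 70 84 101 119; ≤6: 1 1 2 3 5 7 11 14 20 26 35 44 58 71 90 110 136 163; ≤7: 1 1 2 3 5 7 11 15 21 28 38 49 65 82 105 131 164 201; ≤8: 1 1 2 3 5 7 11 15 22 29 40 52 70 89 116 146 186 230; ≤9: 1 1 2 3 5 7 11 15 22 30 41 54 73 94 123 157 201 252; ≤10: 1 1 2 3 5 7 11 15 22 30 42 55 75 97 128 164 212 267; ≤11: 1 1 2 3 5 7 11 15 22 30 42 56 76 99 131 169 219 278; ≤12: 1 1 2 3 5 7 11 15 22 30 42 56 77 100 133 172 224 285; ≤13: 1 1 2 3 5 7 11 15 22 30 42 56 77 101 134 174 227 290; ≤14: 1 1 2 3 5 7 11 15 22 30 42 56 77 101 135 175 229 293; ≤15: 1 1 2 3 5 7 11 15 22 30 42 56 77 101 135 176 230 295; ≤16: 1 1 2 3 5 7 11 15 22 30 42 56 77 101 135 176 231 296. r_16(17) = 296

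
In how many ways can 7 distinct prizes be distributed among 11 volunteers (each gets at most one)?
P(11,7) = 11!/(11-7)! = 1663200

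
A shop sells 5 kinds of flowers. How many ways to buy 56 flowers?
C(56+5-1, 5-1) = C(60, 4) = 487635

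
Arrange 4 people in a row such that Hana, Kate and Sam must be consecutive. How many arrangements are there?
Treat the 3 as one block: (4-3+1)! × 3! = 2 × 6 = 12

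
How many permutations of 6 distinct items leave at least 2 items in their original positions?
Exactly j fixed points: C(6,j)·!(6-j); sum over j ≥ 2 (derangement numbers via !m = (m-1)·(!(m-1) + !(m-2)): !0..!4 = 1, 0, 1, 2, 9). Σ_{j=2}^{6} C(6,j)·!(6-j) = C(6,2)·!4 + C(6,3)·!3 + C(6,4)·!2 + C(6,5)·!1 + C(6,6)·!0 = 15·9 + 20·2 + 15·1 + 6·0 + 1·1 = 191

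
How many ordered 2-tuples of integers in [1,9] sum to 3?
Coefficient of x^3 in (x + x² + ... + x^9)^2. By inclusion-exclusion on dice exceeding 9: Σ_j (-1)^j C(2,j)·C(3-1-9j, 1) = C(2,0)·C(2,1) = 1·2 = 2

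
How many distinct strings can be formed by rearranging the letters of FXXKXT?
6! / (3! × 1! × 1! × 1!) = 120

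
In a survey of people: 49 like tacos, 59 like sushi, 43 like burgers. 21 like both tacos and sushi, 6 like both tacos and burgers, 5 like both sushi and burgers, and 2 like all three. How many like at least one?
|A∪B∪C| = 49+59+43-21-6-5+2 = 121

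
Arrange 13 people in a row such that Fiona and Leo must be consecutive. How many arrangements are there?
Treat the 2 as one block: (13-2+1)! × 2! = 479001600 × 2 = 958003200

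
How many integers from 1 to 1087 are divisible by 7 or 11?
⌊1087/7⌋ + ⌊1087/11⌋ - ⌊1087/77⌋ = 155 + 98 - 14 = 239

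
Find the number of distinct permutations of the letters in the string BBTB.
4! / (1! × 3!) = 4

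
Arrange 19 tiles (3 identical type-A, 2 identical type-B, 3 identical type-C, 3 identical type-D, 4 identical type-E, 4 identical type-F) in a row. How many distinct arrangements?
19! / (3! × 2! × 3! × 3! × 4! × 4!) = 488864376000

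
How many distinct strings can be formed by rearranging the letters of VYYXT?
5! / (1! × 2! × 1! × 1!) = 60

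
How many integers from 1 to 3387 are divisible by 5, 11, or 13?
⌊3387/5⌋+⌊3387/11⌋+⌊3387/13⌋ - ⌊3387/55⌋-⌊3387/65⌋-⌊3387/143⌋ + ⌊3387/715⌋ = 677+307+260 - 61-52-23 + 4 = 1112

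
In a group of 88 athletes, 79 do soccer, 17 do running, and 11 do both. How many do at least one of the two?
|A∪B| = |A| + |B| - |A∩B| = 79 + 17 - 11 = 85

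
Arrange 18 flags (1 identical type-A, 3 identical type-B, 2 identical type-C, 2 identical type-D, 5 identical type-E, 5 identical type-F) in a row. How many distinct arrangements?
18! / (1! × 3! × 2! × 2! × 5! × 5!) = 18525386880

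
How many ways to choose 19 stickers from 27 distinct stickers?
C(27,19) = 27!/(19!×8!) = 2220075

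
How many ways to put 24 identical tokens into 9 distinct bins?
C(24+9-1, 9-1) = C(32, 8) = 10518300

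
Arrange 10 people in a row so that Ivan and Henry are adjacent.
Treat as block: (10-1)! × 2! = 362880 × 2 = 725760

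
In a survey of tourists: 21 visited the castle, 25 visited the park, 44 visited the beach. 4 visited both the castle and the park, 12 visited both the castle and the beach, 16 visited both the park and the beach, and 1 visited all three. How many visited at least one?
|A∪B∪C| = 21+25+44-4-12-16+1 = 59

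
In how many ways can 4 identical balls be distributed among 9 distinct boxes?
C(4+9-1, 9-1) = C(12, 8) = 495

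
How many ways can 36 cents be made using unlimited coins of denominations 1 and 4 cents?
Coefficient of x^36 in 1/(1-x^1) · 1/(1-x^4). Use j coins of 4 for j = 0..⌊36/4⌋ = 9, the rest in 1s: 9 + 1 = 10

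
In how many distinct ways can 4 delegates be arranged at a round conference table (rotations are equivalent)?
Circular: fix one position, arrange the rest. (4-1)! = 6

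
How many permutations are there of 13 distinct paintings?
13! = 6227020800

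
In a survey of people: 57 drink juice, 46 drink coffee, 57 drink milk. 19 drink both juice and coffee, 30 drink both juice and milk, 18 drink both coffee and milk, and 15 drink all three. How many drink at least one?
|A∪B∪C| = 57+46+57-19-30-18+15 = 108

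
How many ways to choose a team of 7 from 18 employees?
C(18,7) = 18!/(7!×11!) = 31824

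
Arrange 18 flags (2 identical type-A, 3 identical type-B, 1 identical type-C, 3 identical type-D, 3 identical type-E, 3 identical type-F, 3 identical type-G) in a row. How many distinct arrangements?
18! / (2! × 3! × 1! × 3! × 3! × 3! × 3!) = 411675264000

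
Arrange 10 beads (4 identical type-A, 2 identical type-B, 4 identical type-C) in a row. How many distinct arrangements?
10! / (4! × 2! × 4!) = 3150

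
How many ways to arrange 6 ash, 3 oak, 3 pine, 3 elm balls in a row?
15! / (6! × 3! × 3! × 3!) = 8408400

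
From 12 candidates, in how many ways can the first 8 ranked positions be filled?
P(12,8) = 12!/(12-8)! = 19958400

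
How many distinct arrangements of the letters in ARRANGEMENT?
11! / (2! × 2! × 2! × 1! × 2! × 1! × 1!) = 2494800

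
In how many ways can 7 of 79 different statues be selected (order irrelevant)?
C(79,7) = 79!/(7!×72!) = 2898753715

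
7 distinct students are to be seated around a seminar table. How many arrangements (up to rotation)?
Circular: fix one position, arrange the rest. (7-1)! = 720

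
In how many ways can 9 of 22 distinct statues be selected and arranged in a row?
P(22,9) = 22!/(22-9)! = 180503769600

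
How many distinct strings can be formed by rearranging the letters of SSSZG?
5! / (1! × 1! × 3!) = 20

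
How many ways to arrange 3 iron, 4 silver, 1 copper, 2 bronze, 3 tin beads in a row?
13! / (3! × 4! × 1! × 2! × 3!) = 3603600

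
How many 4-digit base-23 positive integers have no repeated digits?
First digit: 22 choices (nonzero). Then descending: 22 × 22 × 21 × 20 = 203280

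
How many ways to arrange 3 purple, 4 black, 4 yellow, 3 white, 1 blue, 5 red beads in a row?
20! / (3! × 4! × 4! × 3! × 1! × 5!) = 977728752000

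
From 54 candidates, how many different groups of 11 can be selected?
C(54,11) = 54!/(11!×43!) = 95722852680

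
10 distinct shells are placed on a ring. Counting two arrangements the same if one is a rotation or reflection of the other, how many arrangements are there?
(10-1)!/2 = 362880/2 = 181440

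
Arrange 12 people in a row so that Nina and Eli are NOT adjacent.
Total - adjacent = 12! - (12-1)!×2 = 479001600 - 79833600 = 399168000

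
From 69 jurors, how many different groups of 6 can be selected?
C(69,6) = 69!/(6!×63!) = 119877472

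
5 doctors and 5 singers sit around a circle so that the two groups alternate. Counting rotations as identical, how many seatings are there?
Fix one of the doctors: (5-1)! ways for the remaining doctors, × 5! ways for the singers = 24 × 120 = 2880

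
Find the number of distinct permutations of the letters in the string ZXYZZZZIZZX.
11! / (1! × 1! × 2! × 7!) = 3960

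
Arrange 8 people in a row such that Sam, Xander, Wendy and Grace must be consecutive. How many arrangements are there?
Treat the 4 as one block: (8-4+1)! × 4! = 120 × 24 = 2880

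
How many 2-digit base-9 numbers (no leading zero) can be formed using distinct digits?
First digit: 8 choices (nonzero). Then descending: 8 × 8 = 64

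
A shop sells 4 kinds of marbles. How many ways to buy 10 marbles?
C(10+4-1, 4-1) = C(13, 3) = 286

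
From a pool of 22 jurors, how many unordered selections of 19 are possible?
C(22,19) = 22!/(19!×3!) = 1540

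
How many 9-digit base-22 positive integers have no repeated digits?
First digit: 21 choices (nonzero). Then descending: 21 × 21 × 20 × 19 × 18 × 17 × 16 × 15 × 14 = 172299052800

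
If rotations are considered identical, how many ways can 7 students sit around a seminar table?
Circular: fix one position, arrange the rest. (7-1)! = 720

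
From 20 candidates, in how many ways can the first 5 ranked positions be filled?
P(20,5) = 20!/(20-5)! = 1860480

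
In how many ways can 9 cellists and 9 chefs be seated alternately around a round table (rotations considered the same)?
Fix one of the cellists: (9-1)! ways for the remaining cellists, × 9! ways for the chefs = 40320 × 362880 = 14631321600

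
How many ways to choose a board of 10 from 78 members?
C(78,10) = 78!/(10!×68!) = 1258315963905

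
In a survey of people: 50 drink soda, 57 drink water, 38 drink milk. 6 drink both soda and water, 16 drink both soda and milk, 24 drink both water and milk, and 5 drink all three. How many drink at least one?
|A∪B∪C| = 50+57+38-6-16-24+5 = 104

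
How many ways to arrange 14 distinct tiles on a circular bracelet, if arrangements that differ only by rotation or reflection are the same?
(14-1)!/2 = 6227020800/2 = 3113510400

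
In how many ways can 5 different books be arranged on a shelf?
5! = 120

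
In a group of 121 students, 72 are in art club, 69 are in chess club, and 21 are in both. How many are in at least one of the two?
|A∪B| = |A| + |B| - |A∩B| = 72 + 69 - 21 = 120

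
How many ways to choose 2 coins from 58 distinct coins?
C(58,2) = 58!/(2!×56!) = 1653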